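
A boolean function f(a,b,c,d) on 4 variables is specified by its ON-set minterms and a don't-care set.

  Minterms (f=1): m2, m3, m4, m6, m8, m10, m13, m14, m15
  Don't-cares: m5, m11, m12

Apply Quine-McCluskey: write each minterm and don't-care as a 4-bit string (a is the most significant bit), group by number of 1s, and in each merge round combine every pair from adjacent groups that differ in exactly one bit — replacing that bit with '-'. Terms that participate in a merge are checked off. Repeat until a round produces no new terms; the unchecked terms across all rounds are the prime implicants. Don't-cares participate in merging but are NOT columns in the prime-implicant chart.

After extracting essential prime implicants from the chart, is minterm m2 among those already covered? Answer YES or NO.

size-2^0 implicants → 0010(✓)  0011(✓)  0100(✓)  0101(✓)  0110(✓)  1000(✓)  1010(✓)  1011(✓)  1100(✓)  1101(✓)  1110(✓)  1111(✓)
size-2^1 implicants → -010(✓)  -011(✓)  -100(✓)  -101(✓)  -110(✓)  0-10(✓)  001-(✓)  01-0(✓)  010-(✓)  1-00(✓)  1-10(✓)  1-11(✓)  10-0(✓)  101-(✓)  11-0(✓)  11-1(✓)  110-(✓)  111-(✓)
size-2^2 implicants → --10  -01-  -1-0  -10-  1--0  1-1-  11--
Unchecked terms (primes): --10, -01-, -1-0, -10-, 1--0, 1-1-, 11--
Minterm coverage:
  m2 ⊆ --10,-01-
  m3 ⊆ -01- [E]
  m4 ⊆ -1-0,-10-
  m6 ⊆ --10,-1-0
  m8 ⊆ 1--0 [E]
  m10 ⊆ --10,-01-,1--0,1-1-
  m13 ⊆ -10-,11--
  m14 ⊆ --10,-1-0,1--0,1-1-,11--
  m15 ⊆ 1-1-,11--
E = {-01-, 1--0}

YES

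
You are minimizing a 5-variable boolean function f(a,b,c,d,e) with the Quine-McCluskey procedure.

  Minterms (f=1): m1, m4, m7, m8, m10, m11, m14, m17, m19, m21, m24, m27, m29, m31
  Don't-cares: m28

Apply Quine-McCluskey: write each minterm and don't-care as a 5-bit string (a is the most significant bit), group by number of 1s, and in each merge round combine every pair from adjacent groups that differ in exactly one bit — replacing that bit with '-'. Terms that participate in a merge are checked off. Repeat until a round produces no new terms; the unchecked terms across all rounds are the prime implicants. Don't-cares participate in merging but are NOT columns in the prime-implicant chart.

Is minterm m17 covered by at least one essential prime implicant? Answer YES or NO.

YES

size-2^0 implicants → 00001(✓)  00100  00111  01000(✓)  01010(✓)  01011(✓)  01110(✓)  10001(✓)  10011(✓)  10101(✓)  11000(✓)  11011(✓)  11100(✓)  11101(✓)  11111(✓)
size-2^1 implicants → -0001  -1000  -1011  01-10  010-0  0101-  1-011  1-101  10-01  100-1  11-00  11-11  111-1  1110-
Unchecked terms (primes): -0001, -1000, -1011, 00100, 00111, 01-10, 010-0, 0101-, 1-011, 1-101, 10-01, 100-1, 11-00, 11-11, 111-1, 1110-
Minterm coverage:
  m1 ⊆ -0001 [E]
  m4 ⊆ 00100 [E]
  m7 ⊆ 00111 [E]
  m8 ⊆ -1000,010-0
  m10 ⊆ 01-10,010-0,0101-
  m11 ⊆ -1011,0101-
  m14 ⊆ 01-10 [E]
  m17 ⊆ -0001,10-01,100-1
  m19 ⊆ 1-011,100-1
  m21 ⊆ 1-101,10-01
  m24 ⊆ -1000,11-00
  m27 ⊆ -1011,1-011,11-11
  m29 ⊆ 1-101,111-1,1110-
  m31 ⊆ 11-11,111-1
E = {-0001, 00100, 00111, 01-10}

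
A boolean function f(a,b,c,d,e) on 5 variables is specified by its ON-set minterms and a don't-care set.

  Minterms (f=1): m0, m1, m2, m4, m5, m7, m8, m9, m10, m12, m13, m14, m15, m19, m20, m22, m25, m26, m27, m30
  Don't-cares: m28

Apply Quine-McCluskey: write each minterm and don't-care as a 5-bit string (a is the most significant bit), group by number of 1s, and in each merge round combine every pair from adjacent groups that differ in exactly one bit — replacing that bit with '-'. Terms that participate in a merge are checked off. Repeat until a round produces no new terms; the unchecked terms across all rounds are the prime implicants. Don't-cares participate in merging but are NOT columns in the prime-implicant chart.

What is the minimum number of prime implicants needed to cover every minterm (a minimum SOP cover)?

Round 0: 00000✓ 00001✓ 00010✓ 00100✓ 00101✓ 00111✓ 01000✓ 01001✓ 01010✓ 01100✓ 01101✓ 01110✓ 01111✓ 10011✓ 10100✓ 10110✓ 11001✓ 11010✓ 11011✓ 11100✓ 11110✓
Round 1: -0100✓ -1001 -1010✓ -1100✓ -1110✓ 0-000✓ 0-001✓ 0-010✓ 0-100✓ 0-101✓ 0-111✓ 00-00✓ 00-01✓ 000-0✓ 0000-✓ 001-1✓ 0010-✓ 01-00✓ 01-01✓ 01-10✓ 010-0✓ 0100-✓ 011-0✓ 011-1✓ 0110-✓ 0111-✓ 1-011 1-100✓ 1-110✓ 101-0✓ 11-10✓ 110-1 1101- 111-0✓
Round 2: --100 -1-10 -11-0 0--00✓ 0--01✓ 0-0-0 0-00-✓ 0-1-1 0-10-✓ 00-0-✓ 01--0 01-0-✓ 011-- 1-1-0
Round 3: 0--0-
PIs = {--100, -1-10, -1001, -11-0, 0--0-, 0-0-0, 0-1-1, 01--0, 011--, 1-011, 1-1-0, 110-1, 1101-}
Coverage chart:
  m0: 0--0-,0-0-0
  m1: 0--0- ←essential
  m2: 0-0-0 ←essential
  m4: --100,0--0-
  m5: 0--0-,0-1-1
  m7: 0-1-1 ←essential
  m8: 0--0-,0-0-0,01--0
  m9: -1001,0--0-
  m10: -1-10,0-0-0,01--0
  m12: --100,-11-0,0--0-,01--0,011--
  m13: 0--0-,0-1-1,011--
  m14: -1-10,-11-0,01--0,011--
  m15: 0-1-1,011--
  m19: 1-011 ←essential
  m20: --100,1-1-0
  m22: 1-1-0 ←essential
  m25: -1001,110-1
  m26: -1-10,1101-
  m27: 1-011,110-1,1101-
  m30: -1-10,-11-0,1-1-0
Essential: 0--0-, 0-0-0, 0-1-1, 1-011, 1-1-0
Petrick residual → -1-10, -1001
Min cover (7 terms): bde' + bc'd'e + a'd' + a'c'e' + a'ce + ac'de + ace'

7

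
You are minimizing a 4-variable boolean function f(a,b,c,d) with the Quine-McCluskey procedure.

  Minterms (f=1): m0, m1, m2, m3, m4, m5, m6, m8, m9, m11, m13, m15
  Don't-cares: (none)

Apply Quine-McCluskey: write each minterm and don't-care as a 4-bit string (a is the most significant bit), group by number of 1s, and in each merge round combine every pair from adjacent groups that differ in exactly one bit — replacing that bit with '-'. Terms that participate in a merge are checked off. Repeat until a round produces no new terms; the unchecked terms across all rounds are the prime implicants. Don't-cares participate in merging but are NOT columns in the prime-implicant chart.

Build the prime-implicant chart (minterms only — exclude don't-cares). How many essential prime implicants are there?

3

Round 0: 0000✓ 0001✓ 0010✓ 0011✓ 0100✓ 0101✓ 0110✓ 1000✓ 1001✓ 1011✓ 1101✓ 1111✓
Round 1: -000✓ -001✓ -011✓ -101✓ 0-00✓ 0-01✓ 0-10✓ 00-0✓ 00-1✓ 000-✓ 001-✓ 01-0✓ 010-✓ 1-01✓ 1-11✓ 10-1✓ 100-✓ 11-1✓
Round 2: --01 -0-1 -00- 0--0 0-0- 00-- 1--1
PIs = {--01, -0-1, -00-, 0--0, 0-0-, 00--, 1--1}
Coverage chart:
  m0: -00-,0--0,0-0-,00--
  m1: --01,-0-1,-00-,0-0-,00--
  m2: 0--0,00--
  m3: -0-1,00--
  m4: 0--0,0-0-
  m5: --01,0-0-
  m6: 0--0 ←essential
  m8: -00- ←essential
  m9: --01,-0-1,-00-,1--1
  m11: -0-1,1--1
  m13: --01,1--1
  m15: 1--1 ←essential
Essential: -00-, 0--0, 1--1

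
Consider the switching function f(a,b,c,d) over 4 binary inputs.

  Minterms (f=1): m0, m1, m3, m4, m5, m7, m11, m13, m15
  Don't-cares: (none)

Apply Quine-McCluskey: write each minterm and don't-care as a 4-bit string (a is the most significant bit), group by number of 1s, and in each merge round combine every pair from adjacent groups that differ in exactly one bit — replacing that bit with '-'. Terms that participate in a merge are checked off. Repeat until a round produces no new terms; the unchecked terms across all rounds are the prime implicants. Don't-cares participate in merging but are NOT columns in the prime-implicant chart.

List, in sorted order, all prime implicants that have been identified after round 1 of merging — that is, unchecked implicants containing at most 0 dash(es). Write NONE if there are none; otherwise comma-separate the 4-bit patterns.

NONE

size-2^0 implicants → 0000(✓)  0001(✓)  0011(✓)  0100(✓)  0101(✓)  0111(✓)  1011(✓)  1101(✓)  1111(✓)
size-2^1 implicants → -011(✓)  -101(✓)  -111(✓)  0-00(✓)  0-01(✓)  0-11(✓)  00-1(✓)  000-(✓)  01-1(✓)  010-(✓)  1-11(✓)  11-1(✓)
size-2^2 implicants → --11  -1-1  0--1  0-0-
Unchecked terms (primes): --11, -1-1, 0--1, 0-0-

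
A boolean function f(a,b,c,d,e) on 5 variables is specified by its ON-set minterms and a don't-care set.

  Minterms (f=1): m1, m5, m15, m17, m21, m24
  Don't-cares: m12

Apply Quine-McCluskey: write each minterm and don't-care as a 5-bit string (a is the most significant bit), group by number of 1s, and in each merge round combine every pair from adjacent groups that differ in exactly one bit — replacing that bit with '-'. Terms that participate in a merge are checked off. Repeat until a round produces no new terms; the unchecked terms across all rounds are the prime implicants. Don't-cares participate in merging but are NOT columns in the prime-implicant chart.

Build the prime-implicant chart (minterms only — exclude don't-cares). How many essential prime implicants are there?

3

[col 0] 00001*, 00101*, 01100, 01111, 10001*, 10101*, 11000
[col 1] -0001*, -0101*, 00-01*, 10-01*
[col 2] -0-01
Prime implicants: -0-01, 01100, 01111, 11000
PI chart (minterm → PIs covering it):
  1 | -0-01  (sole → essential)
  5 | -0-01  (sole → essential)
  15 | 01111  (sole → essential)
  17 | -0-01  (sole → essential)
  21 | -0-01  (sole → essential)
  24 | 11000  (sole → essential)
Essential prime implicants: -0-01, 01111, 11000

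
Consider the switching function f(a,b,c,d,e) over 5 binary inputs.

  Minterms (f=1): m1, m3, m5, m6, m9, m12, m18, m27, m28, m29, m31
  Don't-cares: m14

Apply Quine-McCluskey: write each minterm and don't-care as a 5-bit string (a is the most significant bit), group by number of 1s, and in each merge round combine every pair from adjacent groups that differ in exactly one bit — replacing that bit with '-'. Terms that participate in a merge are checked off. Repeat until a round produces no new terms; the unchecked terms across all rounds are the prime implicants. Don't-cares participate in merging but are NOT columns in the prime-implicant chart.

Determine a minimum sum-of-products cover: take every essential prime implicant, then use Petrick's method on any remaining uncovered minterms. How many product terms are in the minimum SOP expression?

8

[col 0] 00001*, 00011*, 00101*, 00110*, 01001*, 01100*, 01110*, 10010, 11011*, 11100*, 11101*, 11111*
[col 1] -1100, 0-001, 0-110, 00-01, 000-1, 011-0, 11-11, 111-1, 1110-
Prime implicants: -1100, 0-001, 0-110, 00-01, 000-1, 011-0, 10010, 11-11, 111-1, 1110-
PI chart (minterm → PIs covering it):
  1 | 0-001,00-01,000-1
  3 | 000-1  (sole → essential)
  5 | 00-01  (sole → essential)
  6 | 0-110  (sole → essential)
  9 | 0-001  (sole → essential)
  12 | -1100,011-0
  18 | 10010  (sole → essential)
  27 | 11-11  (sole → essential)
  28 | -1100,1110-
  29 | 111-1,1110-
  31 | 11-11,111-1
Essential prime implicants: 0-001, 0-110, 00-01, 000-1, 10010, 11-11
Petrick residual → -1100, 111-1
Minimum SOP uses 8 PIs: bcd'e' + a'c'd'e + a'cde' + a'b'd'e + a'b'c'e + ab'c'de' + abde + abce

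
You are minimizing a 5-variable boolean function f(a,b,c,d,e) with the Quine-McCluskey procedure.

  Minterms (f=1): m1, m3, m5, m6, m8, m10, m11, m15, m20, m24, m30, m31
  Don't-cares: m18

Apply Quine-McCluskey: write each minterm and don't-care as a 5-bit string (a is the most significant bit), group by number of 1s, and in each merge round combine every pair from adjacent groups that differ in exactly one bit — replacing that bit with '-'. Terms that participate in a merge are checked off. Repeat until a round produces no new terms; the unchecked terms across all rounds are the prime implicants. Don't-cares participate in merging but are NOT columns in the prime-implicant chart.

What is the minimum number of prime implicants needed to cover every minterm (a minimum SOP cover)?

Round 0: 00001✓ 00011✓ 00101✓ 00110 01000✓ 01010✓ 01011✓ 01111✓ 10010 10100 11000✓ 11110✓ 11111✓
Round 1: -1000 -1111 0-011 00-01 000-1 01-11 010-0 0101- 1111-
PIs = {-1000, -1111, 0-011, 00-01, 000-1, 00110, 01-11, 010-0, 0101-, 10010, 10100, 1111-}
Coverage chart:
  m1: 00-01,000-1
  m3: 0-011,000-1
  m5: 00-01 ←essential
  m6: 00110 ←essential
  m8: -1000,010-0
  m10: 010-0,0101-
  m11: 0-011,01-11,0101-
  m15: -1111,01-11
  m20: 10100 ←essential
  m24: -1000 ←essential
  m30: 1111- ←essential
  m31: -1111,1111-
Essential: -1000, 00-01, 00110, 10100, 1111-
Petrick residual → -1111, 0-011, 010-0
Min cover (8 terms): bc'd'e' + bcde + a'c'de + a'b'd'e + a'b'cde' + a'bc'e' + ab'cd'e' + abcd

8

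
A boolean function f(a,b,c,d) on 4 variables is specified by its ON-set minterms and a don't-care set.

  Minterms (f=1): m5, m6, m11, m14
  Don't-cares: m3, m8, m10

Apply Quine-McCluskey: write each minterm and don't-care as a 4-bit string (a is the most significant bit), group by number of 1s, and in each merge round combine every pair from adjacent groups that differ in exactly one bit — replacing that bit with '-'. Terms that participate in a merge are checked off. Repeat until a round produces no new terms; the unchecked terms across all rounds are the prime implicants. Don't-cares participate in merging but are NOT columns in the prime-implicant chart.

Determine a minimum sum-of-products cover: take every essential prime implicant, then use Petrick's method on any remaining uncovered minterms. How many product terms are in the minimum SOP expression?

[col 0] 0011*, 0101, 0110*, 1000*, 1010*, 1011*, 1110*
[col 1] -011, -110, 1-10, 10-0, 101-
Prime implicants: -011, -110, 0101, 1-10, 10-0, 101-
PI chart (minterm → PIs covering it):
  5 | 0101  (sole → essential)
  6 | -110  (sole → essential)
  11 | -011,101-
  14 | -110,1-10
Essential prime implicants: -110, 0101
Petrick residual → -011
Minimum SOP uses 3 PIs: b'cd + bcd' + a'bc'd

3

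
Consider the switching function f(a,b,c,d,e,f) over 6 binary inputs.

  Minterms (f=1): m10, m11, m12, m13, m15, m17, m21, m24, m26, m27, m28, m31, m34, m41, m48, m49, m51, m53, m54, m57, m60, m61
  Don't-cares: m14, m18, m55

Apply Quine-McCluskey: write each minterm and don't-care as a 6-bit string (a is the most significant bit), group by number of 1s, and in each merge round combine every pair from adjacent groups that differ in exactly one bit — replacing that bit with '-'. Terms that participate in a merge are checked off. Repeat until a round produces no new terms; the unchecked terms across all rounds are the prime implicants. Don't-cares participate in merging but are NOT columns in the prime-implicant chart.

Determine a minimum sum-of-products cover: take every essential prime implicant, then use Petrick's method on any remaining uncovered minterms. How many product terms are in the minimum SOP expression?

11

Round 0: 001010✓ 001011✓ 001100✓ 001101✓ 001110✓ 001111✓ 010001✓ 010010✓ 010101✓ 011000✓ 011010✓ 011011✓ 011100✓ 011111✓ 100010 101001✓ 110000✓ 110001✓ 110011✓ 110101✓ 110110✓ 110111✓ 111001✓ 111100✓ 111101✓
Round 1: -10001✓ -10101✓ -11100 0-1010✓ 0-1011✓ 0-1100 0-1111✓ 001-10✓ 001-11✓ 00101-✓ 0011-0✓ 0011-1✓ 00110-✓ 00111-✓ 01-010 010-01✓ 011-00 011-11✓ 0110-0 01101-✓ 1-1001 11-001✓ 11-101✓ 110-01✓ 110-11✓ 1100-1✓ 11000- 1101-1✓ 11011- 111-01✓ 11110-
Round 2: -10-01 0-1-11 0-101- 001-1- 0011-- 11--01 110--1
PIs = {-10-01, -11100, 0-1-11, 0-101-, 0-1100, 001-1-, 0011--, 01-010, 011-00, 0110-0, 1-1001, 100010, 11--01, 110--1, 11000-, 11011-, 11110-}
Coverage chart:
  m10: 0-101-,001-1-
  m11: 0-1-11,0-101-,001-1-
  m12: 0-1100,0011--
  m13: 0011-- ←essential
  m15: 0-1-11,001-1-,0011--
  m17: -10-01 ←essential
  m21: -10-01 ←essential
  m24: 011-00,0110-0
  m26: 0-101-,01-010,0110-0
  m27: 0-1-11,0-101-
  m28: -11100,0-1100,011-00
  m31: 0-1-11 ←essential
  m34: 100010 ←essential
  m41: 1-1001 ←essential
  m48: 11000- ←essential
  m49: -10-01,11--01,110--1,11000-
  m51: 110--1 ←essential
  m53: -10-01,11--01,110--1
  m54: 11011- ←essential
  m57: 1-1001,11--01
  m60: -11100,11110-
  m61: 11--01,11110-
Essential: -10-01, 0-1-11, 0011--, 1-1001, 100010, 110--1, 11000-, 11011-
Petrick residual → 0-101-, 011-00, 11110-
Min cover (11 terms): bc'e'f + a'cef + a'cd'e + a'b'cd + a'bce'f' + acd'e'f + ab'c'd'ef' + abc'f + abc'd'e' + abc'de + abcde'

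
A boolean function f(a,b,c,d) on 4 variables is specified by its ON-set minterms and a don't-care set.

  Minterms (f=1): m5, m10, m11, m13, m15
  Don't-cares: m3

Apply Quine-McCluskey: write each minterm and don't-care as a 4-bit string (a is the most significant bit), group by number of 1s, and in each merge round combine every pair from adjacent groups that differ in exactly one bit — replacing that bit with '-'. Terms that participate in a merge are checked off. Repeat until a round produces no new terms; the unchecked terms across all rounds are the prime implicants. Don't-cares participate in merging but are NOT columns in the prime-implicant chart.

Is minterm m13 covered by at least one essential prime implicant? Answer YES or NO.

[col 0] 0011*, 0101*, 1010*, 1011*, 1101*, 1111*
[col 1] -011, -101, 1-11, 101-, 11-1
Prime implicants: -011, -101, 1-11, 101-, 11-1
PI chart (minterm → PIs covering it):
  5 | -101  (sole → essential)
  10 | 101-  (sole → essential)
  11 | -011,1-11,101-
  13 | -101,11-1
  15 | 1-11,11-1
Essential prime implicants: -101, 101-

YES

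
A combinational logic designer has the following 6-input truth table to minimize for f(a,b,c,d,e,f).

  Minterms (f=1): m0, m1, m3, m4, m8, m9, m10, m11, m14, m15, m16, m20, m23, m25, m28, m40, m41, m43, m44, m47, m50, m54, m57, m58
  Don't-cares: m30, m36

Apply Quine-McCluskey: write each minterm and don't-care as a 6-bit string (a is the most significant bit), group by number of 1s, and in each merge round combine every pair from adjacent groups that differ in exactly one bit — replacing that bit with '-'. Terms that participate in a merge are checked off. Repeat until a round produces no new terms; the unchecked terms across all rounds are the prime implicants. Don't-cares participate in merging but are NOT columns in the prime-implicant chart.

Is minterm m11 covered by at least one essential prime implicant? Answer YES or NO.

YES

[col 0] 000000*, 000001*, 000011*, 000100*, 001000*, 001001*, 001010*, 001011*, 001110*, 001111*, 010000*, 010100*, 010111, 011001*, 011100*, 011110*, 100100*, 101000*, 101001*, 101011*, 101100*, 101111*, 110010*, 110110*, 111001*, 111010*
[col 1] -00100, -01000*, -01001*, -01011*, -01111*, -11001*, 0-0000*, 0-0100*, 0-1001*, 0-1110, 00-000*, 00-001*, 00-011*, 000-00*, 0000-1*, 00000-*, 001-10*, 001-11*, 0010-0*, 0010-1*, 00100-*, 00101-*, 00111-*, 01-100, 010-00*, 0111-0, 1-1001*, 10-100, 101-00, 101-11*, 1010-1*, 10100-*, 11-010, 110-10
[col 2] --1001, -01-11, -010-1, -0100-, 0-0-00, 00-0-1, 00-00-, 001-1-, 0010--
Prime implicants: --1001, -00100, -01-11, -010-1, -0100-, 0-0-00, 0-1110, 00-0-1, 00-00-, 001-1-, 0010--, 01-100, 010111, 0111-0, 10-100, 101-00, 11-010, 110-10
PI chart (minterm → PIs covering it):
  0 | 0-0-00,00-00-
  1 | 00-0-1,00-00-
  3 | 00-0-1  (sole → essential)
  4 | -00100,0-0-00
  8 | -0100-,00-00-,0010--
  9 | --1001,-010-1,-0100-,00-0-1,00-00-,0010--
  10 | 001-1-,0010--
  11 | -01-11,-010-1,00-0-1,001-1-,0010--
  14 | 0-1110,001-1-
  15 | -01-11,001-1-
  16 | 0-0-00  (sole → essential)
  20 | 0-0-00,01-100
  23 | 010111  (sole → essential)
  25 | --1001  (sole → essential)
  28 | 01-100,0111-0
  40 | -0100-,101-00
  41 | --1001,-010-1,-0100-
  43 | -01-11,-010-1
  44 | 10-100,101-00
  47 | -01-11  (sole → essential)
  50 | 11-010,110-10
  54 | 110-10  (sole → essential)
  57 | --1001  (sole → essential)
  58 | 11-010  (sole → essential)
Essential prime implicants: --1001, -01-11, 0-0-00, 00-0-1, 010111, 11-010, 110-10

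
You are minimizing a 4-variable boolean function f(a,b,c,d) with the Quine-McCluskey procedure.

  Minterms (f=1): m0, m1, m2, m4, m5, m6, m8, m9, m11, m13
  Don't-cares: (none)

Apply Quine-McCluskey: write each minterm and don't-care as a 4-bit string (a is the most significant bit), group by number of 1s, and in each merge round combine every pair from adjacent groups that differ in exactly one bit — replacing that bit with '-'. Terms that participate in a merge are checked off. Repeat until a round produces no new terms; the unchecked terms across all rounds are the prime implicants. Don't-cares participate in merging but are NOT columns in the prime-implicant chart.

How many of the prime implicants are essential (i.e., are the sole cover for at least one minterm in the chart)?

4

Round 0: 0000✓ 0001✓ 0010✓ 0100✓ 0101✓ 0110✓ 1000✓ 1001✓ 1011✓ 1101✓
Round 1: -000✓ -001✓ -101✓ 0-00✓ 0-01✓ 0-10✓ 00-0✓ 000-✓ 01-0✓ 010-✓ 1-01✓ 10-1 100-✓
Round 2: --01 -00- 0--0 0-0-
PIs = {--01, -00-, 0--0, 0-0-, 10-1}
Coverage chart:
  m0: -00-,0--0,0-0-
  m1: --01,-00-,0-0-
  m2: 0--0 ←essential
  m4: 0--0,0-0-
  m5: --01,0-0-
  m6: 0--0 ←essential
  m8: -00- ←essential
  m9: --01,-00-,10-1
  m11: 10-1 ←essential
  m13: --01 ←essential
Essential: --01, -00-, 0--0, 10-1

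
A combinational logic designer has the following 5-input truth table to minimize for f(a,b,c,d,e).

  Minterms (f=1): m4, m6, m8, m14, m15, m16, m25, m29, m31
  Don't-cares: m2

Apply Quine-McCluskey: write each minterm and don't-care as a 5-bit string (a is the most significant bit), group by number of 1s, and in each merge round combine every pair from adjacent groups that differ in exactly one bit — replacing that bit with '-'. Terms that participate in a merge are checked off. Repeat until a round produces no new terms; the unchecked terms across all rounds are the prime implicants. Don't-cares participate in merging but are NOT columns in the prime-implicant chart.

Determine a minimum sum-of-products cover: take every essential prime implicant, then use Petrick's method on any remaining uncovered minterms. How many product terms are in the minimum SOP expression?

size-2^0 implicants → 00010(✓)  00100(✓)  00110(✓)  01000  01110(✓)  01111(✓)  10000  11001(✓)  11101(✓)  11111(✓)
size-2^1 implicants → -1111  0-110  00-10  001-0  0111-  11-01  111-1
Unchecked terms (primes): -1111, 0-110, 00-10, 001-0, 01000, 0111-, 10000, 11-01, 111-1
Minterm coverage:
  m4 ⊆ 001-0 [E]
  m6 ⊆ 0-110,00-10,001-0
  m8 ⊆ 01000 [E]
  m14 ⊆ 0-110,0111-
  m15 ⊆ -1111,0111-
  m16 ⊆ 10000 [E]
  m25 ⊆ 11-01 [E]
  m29 ⊆ 11-01,111-1
  m31 ⊆ -1111,111-1
E = {001-0, 01000, 10000, 11-01}
Petrick residual → -1111, 0-110
Cover = bcde + a'cde' + a'b'ce' + a'bc'd'e' + ab'c'd'e' + abd'e  |cover|=6

6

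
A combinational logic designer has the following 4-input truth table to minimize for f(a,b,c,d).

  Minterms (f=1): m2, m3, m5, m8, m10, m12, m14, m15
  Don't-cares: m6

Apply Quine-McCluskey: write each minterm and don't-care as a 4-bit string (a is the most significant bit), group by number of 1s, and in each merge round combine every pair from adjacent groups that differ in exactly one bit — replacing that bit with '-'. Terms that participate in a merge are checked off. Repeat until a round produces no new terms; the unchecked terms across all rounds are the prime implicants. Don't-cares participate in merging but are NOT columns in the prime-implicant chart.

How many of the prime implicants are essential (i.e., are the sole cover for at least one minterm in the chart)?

[col 0] 0010*, 0011*, 0101, 0110*, 1000*, 1010*, 1100*, 1110*, 1111*
[col 1] -010*, -110*, 0-10*, 001-, 1-00*, 1-10*, 10-0*, 11-0*, 111-
[col 2] --10, 1--0
Prime implicants: --10, 001-, 0101, 1--0, 111-
PI chart (minterm → PIs covering it):
  2 | --10,001-
  3 | 001-  (sole → essential)
  5 | 0101  (sole → essential)
  8 | 1--0  (sole → essential)
  10 | --10,1--0
  12 | 1--0  (sole → essential)
  14 | --10,1--0,111-
  15 | 111-  (sole → essential)
Essential prime implicants: 001-, 0101, 1--0, 111-

4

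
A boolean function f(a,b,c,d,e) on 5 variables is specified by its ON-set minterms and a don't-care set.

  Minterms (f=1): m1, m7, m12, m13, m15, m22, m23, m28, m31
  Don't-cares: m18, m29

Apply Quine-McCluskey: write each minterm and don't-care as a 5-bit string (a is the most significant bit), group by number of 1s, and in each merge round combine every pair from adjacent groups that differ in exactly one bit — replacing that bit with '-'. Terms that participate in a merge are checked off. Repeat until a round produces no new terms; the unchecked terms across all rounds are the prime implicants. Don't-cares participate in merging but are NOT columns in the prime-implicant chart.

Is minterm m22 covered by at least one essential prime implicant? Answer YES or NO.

[col 0] 00001, 00111*, 01100*, 01101*, 01111*, 10010*, 10110*, 10111*, 11100*, 11101*, 11111*
[col 1] -0111*, -1100*, -1101*, -1111*, 0-111*, 011-1*, 0110-*, 1-111*, 10-10, 1011-, 111-1*, 1110-*
[col 2] --111, -11-1, -110-
Prime implicants: --111, -11-1, -110-, 00001, 10-10, 1011-
PI chart (minterm → PIs covering it):
  1 | 00001  (sole → essential)
  7 | --111  (sole → essential)
  12 | -110-  (sole → essential)
  13 | -11-1,-110-
  15 | --111,-11-1
  22 | 10-10,1011-
  23 | --111,1011-
  28 | -110-  (sole → essential)
  31 | --111,-11-1
Essential prime implicants: --111, -110-, 00001

NO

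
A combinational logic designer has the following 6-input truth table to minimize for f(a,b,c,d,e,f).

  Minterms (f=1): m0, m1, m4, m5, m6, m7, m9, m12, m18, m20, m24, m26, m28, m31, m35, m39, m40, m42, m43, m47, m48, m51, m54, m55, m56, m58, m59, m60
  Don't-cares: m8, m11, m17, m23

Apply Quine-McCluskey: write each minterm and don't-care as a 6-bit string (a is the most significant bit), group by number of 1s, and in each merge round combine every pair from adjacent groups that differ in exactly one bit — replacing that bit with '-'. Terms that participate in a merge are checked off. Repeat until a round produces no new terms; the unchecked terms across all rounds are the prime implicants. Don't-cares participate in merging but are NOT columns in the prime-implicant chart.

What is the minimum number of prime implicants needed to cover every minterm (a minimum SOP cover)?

Round 0: 000000✓ 000001✓ 000100✓ 000101✓ 000110✓ 000111✓ 001000✓ 001001✓ 001011✓ 001100✓ 010001✓ 010010✓ 010100✓ 010111✓ 011000✓ 011010✓ 011100✓ 011111✓ 100011✓ 100111✓ 101000✓ 101010✓ 101011✓ 101111✓ 110000✓ 110011✓ 110110✓ 110111✓ 111000✓ 111010✓ 111011✓ 111100✓
Round 1: -00111✓ -01000✓ -01011 -10111✓ -11000✓ -11010✓ -11100✓ 0-0001 0-0100✓ 0-0111✓ 0-1000✓ 0-1100✓ 00-000✓ 00-001✓ 00-100✓ 000-00✓ 000-01✓ 00000-✓ 0001-0✓ 0001-1✓ 00010-✓ 00011-✓ 001-00✓ 0010-1 00100-✓ 01-010 01-100✓ 01-111 011-00✓ 0110-0✓ 1-0011✓ 1-0111✓ 1-1000✓ 1-1010✓ 1-1011✓ 10-011✓ 10-111✓ 100-11✓ 101-11✓ 1010-0✓ 10101-✓ 11-000 11-011✓ 110-11✓ 11011- 111-00✓ 1110-0✓ 11101-✓
Round 2: --0111 --1000 -11-00 -110-0 0--100 0-1-00 00--00 00-00- 000-0- 0001-- 1--011 1-0-11 1-10-0 1-101- 10--11
PIs = {--0111, --1000, -01011, -11-00, -110-0, 0--100, 0-0001, 0-1-00, 00--00, 00-00-, 000-0-, 0001--, 0010-1, 01-010, 01-111, 1--011, 1-0-11, 1-10-0, 1-101-, 10--11, 11-000, 11011-}
Coverage chart:
  m0: 00--00,00-00-,000-0-
  m1: 0-0001,00-00-,000-0-
  m4: 0--100,00--00,000-0-,0001--
  m5: 000-0-,0001--
  m6: 0001-- ←essential
  m7: --0111,0001--
  m9: 00-00-,0010-1
  m12: 0--100,0-1-00,00--00
  m18: 01-010 ←essential
  m20: 0--100 ←essential
  m24: --1000,-11-00,-110-0,0-1-00
  m26: -110-0,01-010
  m28: -11-00,0--100,0-1-00
  m31: 01-111 ←essential
  m35: 1--011,1-0-11,10--11
  m39: --0111,1-0-11,10--11
  m40: --1000,1-10-0
  m42: 1-10-0,1-101-
  m43: -01011,1--011,1-101-,10--11
  m47: 10--11 ←essential
  m48: 11-000 ←essential
  m51: 1--011,1-0-11
  m54: 11011- ←essential
  m55: --0111,1-0-11,11011-
  m56: --1000,-11-00,-110-0,1-10-0,11-000
  m58: -110-0,1-10-0,1-101-
  m59: 1--011,1-101-
  m60: -11-00 ←essential
Essential: -11-00, 0--100, 0001--, 01-010, 01-111, 10--11, 11-000, 11011-
Petrick residual → 00-00-, 1--011, 1-10-0
Min cover (11 terms): bce'f' + a'de'f' + a'b'd'e' + a'b'c'd + a'bd'ef' + a'bdef + ad'ef + acd'f' + ab'ef + abd'e'f' + abc'de

11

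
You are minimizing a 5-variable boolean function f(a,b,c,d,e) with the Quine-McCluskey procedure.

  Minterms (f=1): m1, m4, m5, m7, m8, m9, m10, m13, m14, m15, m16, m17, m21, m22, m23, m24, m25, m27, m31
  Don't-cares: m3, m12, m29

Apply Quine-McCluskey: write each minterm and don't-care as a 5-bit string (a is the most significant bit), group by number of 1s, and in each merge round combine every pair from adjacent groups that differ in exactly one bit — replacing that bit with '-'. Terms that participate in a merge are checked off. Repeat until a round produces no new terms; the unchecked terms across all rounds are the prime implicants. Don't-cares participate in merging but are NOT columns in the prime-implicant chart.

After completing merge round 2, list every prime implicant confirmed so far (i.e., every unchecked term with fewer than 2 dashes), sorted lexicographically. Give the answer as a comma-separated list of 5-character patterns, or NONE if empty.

1011-

[col 0] 00001*, 00011*, 00100*, 00101*, 00111*, 01000*, 01001*, 01010*, 01100*, 01101*, 01110*, 01111*, 10000*, 10001*, 10101*, 10110*, 10111*, 11000*, 11001*, 11011*, 11101*, 11111*
[col 1] -0001*, -0101*, -0111*, -1000*, -1001*, -1101*, -1111*, 0-001*, 0-100*, 0-101*, 0-111*, 00-01*, 00-11*, 000-1*, 001-1*, 0010-*, 01-00*, 01-01*, 01-10*, 010-0*, 0100-*, 011-0*, 011-1*, 0110-*, 0111-*, 1-000*, 1-001*, 1-101*, 1-111*, 10-01*, 1000-*, 101-1*, 1011-, 11-01*, 11-11*, 110-1*, 1100-*, 111-1*
[col 2] --001*, --101*, --111*, -0-01*, -01-1*, -1-01*, -100-, -11-1*, 0--01*, 0-1-1*, 0-10-, 00--1, 01--0, 01-0-, 011--, 1--01*, 1-00-, 1-1-1*, 11--1
[col 3] ---01, --1-1
Prime implicants: ---01, --1-1, -100-, 0-10-, 00--1, 01--0, 01-0-, 011--, 1-00-, 1011-, 11--1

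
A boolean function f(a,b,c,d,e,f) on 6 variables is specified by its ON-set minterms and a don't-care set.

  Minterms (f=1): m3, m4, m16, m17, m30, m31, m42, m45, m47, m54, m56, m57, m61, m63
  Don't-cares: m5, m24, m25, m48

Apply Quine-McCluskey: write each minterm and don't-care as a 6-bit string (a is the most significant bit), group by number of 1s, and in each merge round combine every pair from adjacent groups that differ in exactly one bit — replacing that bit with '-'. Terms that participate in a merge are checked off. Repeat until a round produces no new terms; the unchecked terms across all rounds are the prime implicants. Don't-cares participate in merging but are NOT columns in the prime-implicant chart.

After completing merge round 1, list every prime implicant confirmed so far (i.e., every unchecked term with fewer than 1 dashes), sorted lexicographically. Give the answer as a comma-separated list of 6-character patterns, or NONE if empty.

000011, 101010, 110110

size-2^0 implicants → 000011  000100(✓)  000101(✓)  010000(✓)  010001(✓)  011000(✓)  011001(✓)  011110(✓)  011111(✓)  101010  101101(✓)  101111(✓)  110000(✓)  110110  111000(✓)  111001(✓)  111101(✓)  111111(✓)
size-2^1 implicants → -10000(✓)  -11000(✓)  -11001(✓)  -11111  00010-  01-000(✓)  01-001(✓)  01000-(✓)  01100-(✓)  01111-  1-1101(✓)  1-1111(✓)  1011-1(✓)  11-000(✓)  111-01  11100-(✓)  1111-1(✓)
size-2^2 implicants → -1-000  -1100-  01-00-  1-11-1
Unchecked terms (primes): -1-000, -1100-, -11111, 000011, 00010-, 01-00-, 01111-, 1-11-1, 101010, 110110, 111-01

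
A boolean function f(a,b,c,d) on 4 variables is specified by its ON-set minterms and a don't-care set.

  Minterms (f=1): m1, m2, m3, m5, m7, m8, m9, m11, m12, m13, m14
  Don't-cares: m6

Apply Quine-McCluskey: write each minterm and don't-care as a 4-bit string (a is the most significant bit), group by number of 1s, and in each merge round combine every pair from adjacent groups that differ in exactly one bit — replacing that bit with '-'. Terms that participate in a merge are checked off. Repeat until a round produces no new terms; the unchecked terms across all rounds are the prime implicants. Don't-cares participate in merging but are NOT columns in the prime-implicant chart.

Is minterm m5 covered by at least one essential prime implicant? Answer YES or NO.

NO

size-2^0 implicants → 0001(✓)  0010(✓)  0011(✓)  0101(✓)  0110(✓)  0111(✓)  1000(✓)  1001(✓)  1011(✓)  1100(✓)  1101(✓)  1110(✓)
size-2^1 implicants → -001(✓)  -011(✓)  -101(✓)  -110  0-01(✓)  0-10(✓)  0-11(✓)  00-1(✓)  001-(✓)  01-1(✓)  011-(✓)  1-00(✓)  1-01(✓)  10-1(✓)  100-(✓)  11-0  110-(✓)
size-2^2 implicants → --01  -0-1  0--1  0-1-  1-0-
Unchecked terms (primes): --01, -0-1, -110, 0--1, 0-1-, 1-0-, 11-0
Minterm coverage:
  m1 ⊆ --01,-0-1,0--1
  m2 ⊆ 0-1- [E]
  m3 ⊆ -0-1,0--1,0-1-
  m5 ⊆ --01,0--1
  m7 ⊆ 0--1,0-1-
  m8 ⊆ 1-0- [E]
  m9 ⊆ --01,-0-1,1-0-
  m11 ⊆ -0-1 [E]
  m12 ⊆ 1-0-,11-0
  m13 ⊆ --01,1-0-
  m14 ⊆ -110,11-0
E = {-0-1, 0-1-, 1-0-}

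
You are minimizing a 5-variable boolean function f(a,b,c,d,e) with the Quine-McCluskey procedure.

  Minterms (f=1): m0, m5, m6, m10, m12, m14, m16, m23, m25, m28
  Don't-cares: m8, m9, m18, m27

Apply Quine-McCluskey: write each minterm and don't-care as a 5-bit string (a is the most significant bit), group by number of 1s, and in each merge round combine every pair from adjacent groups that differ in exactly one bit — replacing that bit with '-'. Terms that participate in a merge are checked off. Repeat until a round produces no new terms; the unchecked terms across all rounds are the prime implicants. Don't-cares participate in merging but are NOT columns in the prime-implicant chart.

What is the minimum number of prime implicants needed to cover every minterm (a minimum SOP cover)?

7

size-2^0 implicants → 00000(✓)  00101  00110(✓)  01000(✓)  01001(✓)  01010(✓)  01100(✓)  01110(✓)  10000(✓)  10010(✓)  10111  11001(✓)  11011(✓)  11100(✓)
size-2^1 implicants → -0000  -1001  -1100  0-000  0-110  01-00(✓)  01-10(✓)  010-0(✓)  0100-  011-0(✓)  100-0  110-1
size-2^2 implicants → 01--0
Unchecked terms (primes): -0000, -1001, -1100, 0-000, 0-110, 00101, 01--0, 0100-, 100-0, 10111, 110-1
Minterm coverage:
  m0 ⊆ -0000,0-000
  m5 ⊆ 00101 [E]
  m6 ⊆ 0-110 [E]
  m10 ⊆ 01--0 [E]
  m12 ⊆ -1100,01--0
  m14 ⊆ 0-110,01--0
  m16 ⊆ -0000,100-0
  m23 ⊆ 10111 [E]
  m25 ⊆ -1001,110-1
  m28 ⊆ -1100 [E]
E = {-1100, 0-110, 00101, 01--0, 10111}
Petrick residual → -0000, -1001
Cover = b'c'd'e' + bc'd'e + bcd'e' + a'cde' + a'b'cd'e + a'be' + ab'cde  |cover|=7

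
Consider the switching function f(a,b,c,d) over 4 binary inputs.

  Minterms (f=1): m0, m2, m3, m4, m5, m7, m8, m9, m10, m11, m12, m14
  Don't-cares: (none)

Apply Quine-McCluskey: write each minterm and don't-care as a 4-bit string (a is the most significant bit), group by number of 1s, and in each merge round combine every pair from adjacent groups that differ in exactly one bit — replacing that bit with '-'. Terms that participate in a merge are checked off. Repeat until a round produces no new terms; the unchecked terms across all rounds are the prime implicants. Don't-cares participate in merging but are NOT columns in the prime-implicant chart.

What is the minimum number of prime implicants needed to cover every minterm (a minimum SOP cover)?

5

[col 0] 0000*, 0010*, 0011*, 0100*, 0101*, 0111*, 1000*, 1001*, 1010*, 1011*, 1100*, 1110*
[col 1] -000*, -010*, -011*, -100*, 0-00*, 0-11, 00-0*, 001-*, 01-1, 010-, 1-00*, 1-10*, 10-0*, 10-1*, 100-*, 101-*, 11-0*
[col 2] --00, -0-0, -01-, 1--0, 10--
Prime implicants: --00, -0-0, -01-, 0-11, 01-1, 010-, 1--0, 10--
PI chart (minterm → PIs covering it):
  0 | --00,-0-0
  2 | -0-0,-01-
  3 | -01-,0-11
  4 | --00,010-
  5 | 01-1,010-
  7 | 0-11,01-1
  8 | --00,-0-0,1--0,10--
  9 | 10--  (sole → essential)
  10 | -0-0,-01-,1--0,10--
  11 | -01-,10--
  12 | --00,1--0
  14 | 1--0  (sole → essential)
Essential prime implicants: 1--0, 10--
Petrick residual → --00, -01-, 01-1
Minimum SOP uses 5 PIs: c'd' + b'c + a'bd + ad' + ab'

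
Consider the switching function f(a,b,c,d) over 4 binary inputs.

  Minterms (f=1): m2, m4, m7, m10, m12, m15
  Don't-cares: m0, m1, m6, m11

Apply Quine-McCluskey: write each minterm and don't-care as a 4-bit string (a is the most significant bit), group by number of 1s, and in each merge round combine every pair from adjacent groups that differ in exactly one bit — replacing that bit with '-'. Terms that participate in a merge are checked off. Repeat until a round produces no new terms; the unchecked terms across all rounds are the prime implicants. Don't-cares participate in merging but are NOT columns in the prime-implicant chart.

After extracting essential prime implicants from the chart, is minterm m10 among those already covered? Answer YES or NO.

Round 0: 0000✓ 0001✓ 0010✓ 0100✓ 0110✓ 0111✓ 1010✓ 1011✓ 1100✓ 1111✓
Round 1: -010 -100 -111 0-00✓ 0-10✓ 00-0✓ 000- 01-0✓ 011- 1-11 101-
Round 2: 0--0
PIs = {-010, -100, -111, 0--0, 000-, 011-, 1-11, 101-}
Coverage chart:
  m2: -010,0--0
  m4: -100,0--0
  m7: -111,011-
  m10: -010,101-
  m12: -100 ←essential
  m15: -111,1-11
Essential: -100

NO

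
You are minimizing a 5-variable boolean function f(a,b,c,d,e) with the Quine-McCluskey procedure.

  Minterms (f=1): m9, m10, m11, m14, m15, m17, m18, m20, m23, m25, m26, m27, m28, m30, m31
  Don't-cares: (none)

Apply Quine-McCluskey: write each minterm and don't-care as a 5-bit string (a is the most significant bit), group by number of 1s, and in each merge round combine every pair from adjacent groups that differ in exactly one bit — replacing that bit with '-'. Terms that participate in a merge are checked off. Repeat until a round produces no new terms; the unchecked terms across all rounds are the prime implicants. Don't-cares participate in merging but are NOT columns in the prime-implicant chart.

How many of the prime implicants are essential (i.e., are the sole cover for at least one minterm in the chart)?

6

Round 0: 01001✓ 01010✓ 01011✓ 01110✓ 01111✓ 10001✓ 10010✓ 10100✓ 10111✓ 11001✓ 11010✓ 11011✓ 11100✓ 11110✓ 11111✓
Round 1: -1001✓ -1010✓ -1011✓ -1110✓ -1111✓ 01-10✓ 01-11✓ 010-1✓ 0101-✓ 0111-✓ 1-001 1-010 1-100 1-111 11-10✓ 11-11✓ 110-1✓ 1101-✓ 111-0 1111-✓
Round 2: -1-10✓ -1-11✓ -10-1 -101-✓ -111-✓ 01-1-✓ 11-1-✓
Round 3: -1-1-
PIs = {-1-1-, -10-1, 1-001, 1-010, 1-100, 1-111, 111-0}
Coverage chart:
  m9: -10-1 ←essential
  m10: -1-1- ←essential
  m11: -1-1-,-10-1
  m14: -1-1- ←essential
  m15: -1-1- ←essential
  m17: 1-001 ←essential
  m18: 1-010 ←essential
  m20: 1-100 ←essential
  m23: 1-111 ←essential
  m25: -10-1,1-001
  m26: -1-1-,1-010
  m27: -1-1-,-10-1
  m28: 1-100,111-0
  m30: -1-1-,111-0
  m31: -1-1-,1-111
Essential: -1-1-, -10-1, 1-001, 1-010, 1-100, 1-111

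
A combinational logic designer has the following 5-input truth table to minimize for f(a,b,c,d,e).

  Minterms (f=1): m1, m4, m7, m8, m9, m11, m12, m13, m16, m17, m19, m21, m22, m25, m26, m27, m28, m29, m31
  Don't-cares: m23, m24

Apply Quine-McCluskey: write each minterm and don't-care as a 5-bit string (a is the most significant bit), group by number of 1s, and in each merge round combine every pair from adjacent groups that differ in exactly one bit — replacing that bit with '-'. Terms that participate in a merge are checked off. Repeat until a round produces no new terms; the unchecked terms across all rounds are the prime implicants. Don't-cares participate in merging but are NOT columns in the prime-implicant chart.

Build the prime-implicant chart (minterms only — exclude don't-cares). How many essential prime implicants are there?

[col 0] 00001*, 00100*, 00111*, 01000*, 01001*, 01011*, 01100*, 01101*, 10000*, 10001*, 10011*, 10101*, 10110*, 10111*, 11000*, 11001*, 11010*, 11011*, 11100*, 11101*, 11111*
[col 1] -0001*, -0111, -1000*, -1001*, -1011*, -1100*, -1101*, 0-001*, 0-100, 01-00*, 01-01*, 010-1*, 0100-*, 0110-*, 1-000*, 1-001*, 1-011*, 1-101*, 1-111*, 10-01*, 10-11*, 100-1*, 1000-*, 101-1*, 1011-, 11-00*, 11-01*, 11-11*, 110-0*, 110-1*, 1100-*, 1101-*, 111-1*, 1110-*
[col 2] --001, -1-00*, -1-01*, -10-1, -100-*, -110-*, 01-0-*, 1--01*, 1--11*, 1-0-1*, 1-00-, 1-1-1*, 10--1*, 11--1*, 11-0-*, 110--
[col 3] -1-0-, 1---1
Prime implicants: --001, -0111, -1-0-, -10-1, 0-100, 1---1, 1-00-, 1011-, 110--
PI chart (minterm → PIs covering it):
  1 | --001  (sole → essential)
  4 | 0-100  (sole → essential)
  7 | -0111  (sole → essential)
  8 | -1-0-  (sole → essential)
  9 | --001,-1-0-,-10-1
  11 | -10-1  (sole → essential)
  12 | -1-0-,0-100
  13 | -1-0-  (sole → essential)
  16 | 1-00-  (sole → essential)
  17 | --001,1---1,1-00-
  19 | 1---1  (sole → essential)
  21 | 1---1  (sole → essential)
  22 | 1011-  (sole → essential)
  25 | --001,-1-0-,-10-1,1---1,1-00-,110--
  26 | 110--  (sole → essential)
  27 | -10-1,1---1,110--
  28 | -1-0-  (sole → essential)
  29 | -1-0-,1---1
  31 | 1---1  (sole → essential)
Essential prime implicants: --001, -0111, -1-0-, -10-1, 0-100, 1---1, 1-00-, 1011-, 110--

9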